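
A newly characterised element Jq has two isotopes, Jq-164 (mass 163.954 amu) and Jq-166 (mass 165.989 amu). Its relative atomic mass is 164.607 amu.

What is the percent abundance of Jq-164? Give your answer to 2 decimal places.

67.91%

With x = fraction of Jq-164 (so Jq-166 is 1 − x):
163.954·x + 165.989·(1 − x) = 164.607
(163.954 − 165.989)·x = 164.607 − 165.989
x = -1.382 / -2.035 = 0.67912 → 67.91% Jq-164, 32.09% Jq-166.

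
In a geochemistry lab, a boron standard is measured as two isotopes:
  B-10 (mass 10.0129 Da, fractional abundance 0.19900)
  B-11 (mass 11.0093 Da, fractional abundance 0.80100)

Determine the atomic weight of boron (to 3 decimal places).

Average mass = Σ (abundance × isotope mass) = 0.19900 × 10.0129 + 0.80100 × 11.0093
= 1.99257 + 8.81845 = 10.81102 Da

10.811 Da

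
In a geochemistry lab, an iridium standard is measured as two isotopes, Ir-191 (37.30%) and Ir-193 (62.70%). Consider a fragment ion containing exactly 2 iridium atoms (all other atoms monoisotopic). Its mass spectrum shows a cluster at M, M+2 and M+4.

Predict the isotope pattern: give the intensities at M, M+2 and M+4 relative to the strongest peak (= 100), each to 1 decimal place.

29.7 : 100.0 : 84.0

The 2 Ir atoms are independent, so intensities follow the terms of (0.3730 + 0.6270)^2.
P(M) = 0.3730^2 = 0.139129
P(M+2) = 2 × 0.3730^1 × 0.6270^1 = 0.467742
P(M+4) = 0.6270^2 = 0.393129
The M+2 peak is largest (0.467742); scaling to 100 gives 29.7 : 100.0 : 84.0.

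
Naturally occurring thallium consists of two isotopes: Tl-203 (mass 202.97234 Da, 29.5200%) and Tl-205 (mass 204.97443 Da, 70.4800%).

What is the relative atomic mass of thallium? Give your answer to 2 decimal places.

Weight each isotope mass by its fractional abundance: 0.295200 × 202.97234 + 0.704800 × 204.97443
= 59.917435 + 144.465978 = 204.383413 Da

204.38 Da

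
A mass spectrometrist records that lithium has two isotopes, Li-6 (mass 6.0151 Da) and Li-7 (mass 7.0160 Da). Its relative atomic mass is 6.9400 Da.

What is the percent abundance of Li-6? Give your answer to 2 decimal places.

With x = fraction of Li-6 (so Li-7 is 1 − x):
6.0151·x + 7.0160·(1 − x) = 6.9400
(6.0151 − 7.0160)·x = 6.9400 − 7.0160
x = -0.0760 / -1.0009 = 0.07593 → 7.59% Li-6, 92.41% Li-7.

7.59%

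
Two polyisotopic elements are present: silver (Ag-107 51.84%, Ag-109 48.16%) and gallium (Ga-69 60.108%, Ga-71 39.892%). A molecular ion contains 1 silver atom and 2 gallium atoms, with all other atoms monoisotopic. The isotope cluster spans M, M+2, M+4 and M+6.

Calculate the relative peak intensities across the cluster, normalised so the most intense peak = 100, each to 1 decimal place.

Silver pattern (n=1): 0.5184 : 0.4816
Gallium pattern (n=2): 0.36129717 : 0.47956567 : 0.15913717
Convolve the two distributions (both contribute in 2-u steps):
  M: 0.5184×0.36129717 = 0.187296
  M+2: 0.5184×0.47956567 + 0.4816×0.36129717 = 0.422608
  M+4: 0.5184×0.15913717 + 0.4816×0.47956567 = 0.313456
  M+6: 0.4816×0.15913717 = 0.076640
Scale to base peak (0.422608) = 100: 44.3 : 100.0 : 74.2 : 18.1

44.3 : 100.0 : 74.2 : 18.1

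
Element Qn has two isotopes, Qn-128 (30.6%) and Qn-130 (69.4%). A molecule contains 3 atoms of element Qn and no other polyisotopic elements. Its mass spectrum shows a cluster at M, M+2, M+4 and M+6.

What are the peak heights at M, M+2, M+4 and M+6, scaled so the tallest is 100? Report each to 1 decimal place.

Each Qn atom is independently Qn-128 (p = 0.306) or Qn-130 (q = 0.694); the cluster is the binomial expansion (p + q)^3.
P(M) = 0.306^3 = 0.028653
P(M+2) = 3 × 0.306^2 × 0.694^1 = 0.194950
P(M+4) = 3 × 0.306^1 × 0.694^2 = 0.442142
P(M+6) = 0.694^3 = 0.334255
The M+4 peak is largest (0.442142); scaling to 100 gives 6.5 : 44.1 : 100.0 : 75.6.

6.5 : 44.1 : 100.0 : 75.6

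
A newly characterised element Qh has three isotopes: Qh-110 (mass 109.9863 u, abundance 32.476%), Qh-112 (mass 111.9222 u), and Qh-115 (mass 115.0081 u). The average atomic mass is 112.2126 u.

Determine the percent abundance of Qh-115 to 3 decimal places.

Let x and y be the fractions of Qh-112 and Qh-115. Then x + y = 1 − 0.32476 = 0.67524 and 111.9222x + 115.0081y = 112.2126 − 0.32476×109.9863 = 76.493449212.
Substituting: 111.9222x + 115.0081(0.67524 − x) = 76.493449212
(111.9222 − 115.0081)x = -1.164620232  ⇒  x = 0.37740, y = 0.29784
Qh-112: 37.740%, Qh-115: 29.784%.

29.784%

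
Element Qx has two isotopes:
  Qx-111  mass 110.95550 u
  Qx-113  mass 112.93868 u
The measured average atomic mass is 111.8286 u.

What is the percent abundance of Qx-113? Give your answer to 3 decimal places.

44.025%

Let x be the fractional abundance of Qx-111; then Qx-113 has abundance 1 − x.
110.95550·x + 112.93868·(1 − x) = 111.8286
(110.95550 − 112.93868)·x = 111.8286 − 112.93868
x = -1.11008 / -1.98318 = 0.55975 → 55.975% Qx-111, 44.025% Qx-113.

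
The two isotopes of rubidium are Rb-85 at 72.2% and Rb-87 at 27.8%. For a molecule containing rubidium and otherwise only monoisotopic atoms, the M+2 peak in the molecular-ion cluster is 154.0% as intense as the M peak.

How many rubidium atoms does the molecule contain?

The M+2/M ratio from n Rb atoms is n · q/p = n · 0.278/0.722.
n = 1.540 × 0.722/0.278 = 4.00 ≈ 4

4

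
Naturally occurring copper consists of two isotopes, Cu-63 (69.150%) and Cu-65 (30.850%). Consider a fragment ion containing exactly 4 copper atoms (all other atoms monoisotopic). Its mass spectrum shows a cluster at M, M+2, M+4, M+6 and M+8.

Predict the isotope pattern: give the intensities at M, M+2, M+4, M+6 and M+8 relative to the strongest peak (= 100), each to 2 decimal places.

Expanding (0.69150 + 0.30850)^4:
P(M) = 0.69150^4 = 0.228649
P(M+2) = 4 × 0.69150^3 × 0.30850^1 = 0.408030
P(M+4) = 6 × 0.69150^2 × 0.30850^2 = 0.273052
P(M+6) = 4 × 0.69150^1 × 0.30850^3 = 0.081212
P(M+8) = 0.30850^4 = 0.009058
The M+2 peak is largest (0.408030); scaling to 100 gives 56.04 : 100.00 : 66.92 : 19.90 : 2.22.

56.04 : 100.00 : 66.92 : 19.90 : 2.22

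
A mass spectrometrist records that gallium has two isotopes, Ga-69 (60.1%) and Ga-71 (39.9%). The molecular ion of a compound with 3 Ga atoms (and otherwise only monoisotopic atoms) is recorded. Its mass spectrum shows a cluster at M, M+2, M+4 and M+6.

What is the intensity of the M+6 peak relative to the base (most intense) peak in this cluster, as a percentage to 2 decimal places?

14.69%

Binomial terms of (0.601 + 0.399)^3: M 0.2171, M+2 0.4324, M+4 0.2870, M+6 0.0635 → M+2 is the base peak.
P(M+2) = C(3,1) × 0.601^2 × 0.399^1 = 3 × 0.361201 × 0.3990 = 0.432358 (base)
P(M+6) = C(3,3) × 0.601^0 × 0.399^3 = 1 × 1.0000 × 0.0635212 = 0.063521
Relative intensity = 0.063521 / 0.432358 × 100 = 14.69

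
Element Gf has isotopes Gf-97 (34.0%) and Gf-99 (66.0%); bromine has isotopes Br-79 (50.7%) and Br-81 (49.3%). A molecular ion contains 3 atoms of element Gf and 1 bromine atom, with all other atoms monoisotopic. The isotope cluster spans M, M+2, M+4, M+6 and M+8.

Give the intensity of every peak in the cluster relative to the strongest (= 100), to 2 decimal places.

5.46 : 37.12 : 92.68 : 100.00 : 38.85

Element Gf pattern (n=3): 0.039304 : 0.228888 : 0.444312 : 0.287496
Bromine pattern (n=1): 0.5070 : 0.4930
Convolve the two distributions (both contribute in 2-u steps):
  M: 0.039304×0.5070 = 0.019927
  M+2: 0.039304×0.4930 + 0.228888×0.5070 = 0.135423
  M+4: 0.228888×0.4930 + 0.444312×0.5070 = 0.338108
  M+6: 0.444312×0.4930 + 0.287496×0.5070 = 0.364806
  M+8: 0.287496×0.4930 = 0.141736
Scale to base peak (0.364806) = 100: 5.46 : 37.12 : 92.68 : 100.00 : 38.85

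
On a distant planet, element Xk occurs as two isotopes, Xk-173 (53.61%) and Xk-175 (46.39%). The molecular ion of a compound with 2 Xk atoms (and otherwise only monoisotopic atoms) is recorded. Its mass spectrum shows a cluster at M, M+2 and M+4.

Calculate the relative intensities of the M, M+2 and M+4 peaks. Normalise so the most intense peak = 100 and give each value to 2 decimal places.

57.78 : 100.00 : 43.27

The 2 Xk atoms are independent, so intensities follow the terms of (0.5361 + 0.4639)^2.
P(M) = 0.5361^2 = 0.287403
P(M+2) = 2 × 0.5361^1 × 0.4639^1 = 0.497394
P(M+4) = 0.4639^2 = 0.215203
The M+2 peak is largest (0.497394); scaling to 100 gives 57.78 : 100.00 : 43.27.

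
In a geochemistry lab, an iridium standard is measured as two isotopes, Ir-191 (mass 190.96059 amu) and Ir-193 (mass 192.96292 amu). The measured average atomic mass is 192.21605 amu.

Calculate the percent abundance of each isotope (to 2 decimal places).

Ir-191: 37.30%, Ir-193: 62.70%

Writing the weighted mean with unknown fraction x of Ir-191:
190.96059·x + 192.96292·(1 − x) = 192.21605
(190.96059 − 192.96292)·x = 192.21605 − 192.96292
x = -0.74687 / -2.00233 = 0.37300 → 37.30% Ir-191, 62.70% Ir-193.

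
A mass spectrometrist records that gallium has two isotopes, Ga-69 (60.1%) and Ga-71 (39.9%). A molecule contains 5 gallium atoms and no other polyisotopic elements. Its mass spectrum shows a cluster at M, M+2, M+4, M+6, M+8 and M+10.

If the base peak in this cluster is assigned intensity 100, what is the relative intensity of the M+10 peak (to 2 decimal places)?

Binomial terms of (0.601 + 0.399)^5: M 0.0784, M+2 0.2603, M+4 0.3456, M+6 0.2294, M+8 0.0762, M+10 0.0101 → M+4 is the base peak.
P(M+4) = C(5,2) × 0.601^3 × 0.399^2 = 10 × 0.2170818 × 0.159201 = 0.345596 (base)
P(M+10) = C(5,5) × 0.601^0 × 0.399^5 = 1 × 1.0000 × 0.01011264 = 0.010113
Relative intensity = 0.010113 / 0.345596 × 100 = 2.93

2.93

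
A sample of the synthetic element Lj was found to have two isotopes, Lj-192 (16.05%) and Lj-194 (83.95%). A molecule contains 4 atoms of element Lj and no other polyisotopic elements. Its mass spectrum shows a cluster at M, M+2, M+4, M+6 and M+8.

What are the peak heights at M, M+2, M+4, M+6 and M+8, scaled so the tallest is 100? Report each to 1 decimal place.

Expanding (0.1605 + 0.8395)^4:
P(M) = 0.1605^4 = 0.000664
P(M+2) = 4 × 0.1605^3 × 0.8395^1 = 0.013884
P(M+4) = 6 × 0.1605^2 × 0.8395^2 = 0.108929
P(M+6) = 4 × 0.1605^1 × 0.8395^3 = 0.379837
P(M+8) = 0.8395^4 = 0.496687
The M+8 peak is largest (0.496687); scaling to 100 gives 0.1 : 2.8 : 21.9 : 76.5 : 100.0.

0.1 : 2.8 : 21.9 : 76.5 : 100.0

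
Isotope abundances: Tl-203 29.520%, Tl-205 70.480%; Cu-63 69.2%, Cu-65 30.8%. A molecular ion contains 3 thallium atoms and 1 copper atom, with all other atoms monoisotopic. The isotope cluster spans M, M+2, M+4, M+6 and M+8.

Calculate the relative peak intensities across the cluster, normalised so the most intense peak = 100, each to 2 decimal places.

Thallium pattern (n=3): 0.02572463 : 0.18425524 : 0.43991564 : 0.35010449
Copper pattern (n=1): 0.6920 : 0.3080
Convolve the two distributions (both contribute in 2-u steps):
  M: 0.02572463×0.6920 = 0.017801
  M+2: 0.02572463×0.3080 + 0.18425524×0.6920 = 0.135428
  M+4: 0.18425524×0.3080 + 0.43991564×0.6920 = 0.361172
  M+6: 0.43991564×0.3080 + 0.35010449×0.6920 = 0.377766
  M+8: 0.35010449×0.3080 = 0.107832
Scale to base peak (0.377766) = 100: 4.71 : 35.85 : 95.61 : 100.00 : 28.54

4.71 : 35.85 : 95.61 : 100.00 : 28.54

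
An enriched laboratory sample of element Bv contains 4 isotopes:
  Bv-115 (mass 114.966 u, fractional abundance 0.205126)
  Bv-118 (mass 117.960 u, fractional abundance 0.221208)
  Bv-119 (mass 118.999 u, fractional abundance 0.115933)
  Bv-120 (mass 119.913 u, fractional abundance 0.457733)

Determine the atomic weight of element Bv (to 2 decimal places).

118.36 u

Ar = Σ fᵢ·mᵢ = 0.205126 × 114.966 + 0.221208 × 117.960 + 0.115933 × 118.999 + 0.457733 × 119.913
= 23.5825 + 26.0937 + 13.7959 + 54.8881 = 118.3602 u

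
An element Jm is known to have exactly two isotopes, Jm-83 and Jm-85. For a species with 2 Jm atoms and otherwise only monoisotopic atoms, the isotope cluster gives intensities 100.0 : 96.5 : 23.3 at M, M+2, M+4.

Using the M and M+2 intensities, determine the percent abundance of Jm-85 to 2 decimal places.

Let p = fractional abundance of Jm-83. I(M+2)/I(M) = [C(2,1)·p^1·(1−p)] / p^2 = 2·(1−p)/p = 96.5/100.0 = 0.9650
(1−p)/p = 0.9650/2 = 0.4825  ⇒  p = 1/(1 + 0.4825) = 0.6745
Jm-83: 67.45%, Jm-85: 32.55%.

32.55%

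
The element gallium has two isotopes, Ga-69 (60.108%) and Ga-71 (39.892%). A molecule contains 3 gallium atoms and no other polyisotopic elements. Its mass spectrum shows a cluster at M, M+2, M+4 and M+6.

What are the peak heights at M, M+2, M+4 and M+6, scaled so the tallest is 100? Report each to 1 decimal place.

Expanding (0.60108 + 0.39892)^3:
P(M) = 0.60108^3 = 0.217169
P(M+2) = 3 × 0.60108^2 × 0.39892^1 = 0.432386
P(M+4) = 3 × 0.60108^1 × 0.39892^2 = 0.286963
P(M+6) = 0.39892^3 = 0.063483
The M+2 peak is largest (0.432386); scaling to 100 gives 50.2 : 100.0 : 66.4 : 14.7.

50.2 : 100.0 : 66.4 : 14.7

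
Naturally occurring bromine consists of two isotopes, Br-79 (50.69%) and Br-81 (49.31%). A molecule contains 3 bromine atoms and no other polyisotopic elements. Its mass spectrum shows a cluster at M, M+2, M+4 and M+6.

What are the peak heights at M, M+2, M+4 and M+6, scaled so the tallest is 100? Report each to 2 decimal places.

Each Br atom is independently Br-79 (p = 0.5069) or Br-81 (q = 0.4931); the cluster is the binomial expansion (p + q)^3.
P(M) = 0.5069^3 = 0.130247
P(M+2) = 3 × 0.5069^2 × 0.4931^1 = 0.380103
P(M+4) = 3 × 0.5069^1 × 0.4931^2 = 0.369755
P(M+6) = 0.4931^3 = 0.119896
The M+2 peak is largest (0.380103); scaling to 100 gives 34.27 : 100.00 : 97.28 : 31.54.

34.27 : 100.00 : 97.28 : 31.54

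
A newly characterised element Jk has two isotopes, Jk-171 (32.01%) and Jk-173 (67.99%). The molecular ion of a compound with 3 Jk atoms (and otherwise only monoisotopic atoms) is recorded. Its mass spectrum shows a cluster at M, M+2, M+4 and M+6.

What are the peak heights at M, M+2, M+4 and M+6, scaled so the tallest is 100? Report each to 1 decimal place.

The 3 Jk atoms are independent, so intensities follow the terms of (0.3201 + 0.6799)^3.
P(M) = 0.3201^3 = 0.032799
P(M+2) = 3 × 0.3201^2 × 0.6799^1 = 0.208996
P(M+4) = 3 × 0.3201^1 × 0.6799^2 = 0.443912
P(M+6) = 0.6799^3 = 0.314293
The M+4 peak is largest (0.443912); scaling to 100 gives 7.4 : 47.1 : 100.0 : 70.8.

7.4 : 47.1 : 100.0 : 70.8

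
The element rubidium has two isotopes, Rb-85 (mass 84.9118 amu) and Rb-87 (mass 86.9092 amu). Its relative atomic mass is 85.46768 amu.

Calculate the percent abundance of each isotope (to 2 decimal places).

Let x be the fractional abundance of Rb-85; then Rb-87 has abundance 1 − x.
84.9118·x + 86.9092·(1 − x) = 85.46768
(84.9118 − 86.9092)·x = 85.46768 − 86.9092
x = -1.44152 / -1.9974 = 0.72170 → 72.17% Rb-85, 27.83% Rb-87.

Rb-85: 72.17%, Rb-87: 27.83%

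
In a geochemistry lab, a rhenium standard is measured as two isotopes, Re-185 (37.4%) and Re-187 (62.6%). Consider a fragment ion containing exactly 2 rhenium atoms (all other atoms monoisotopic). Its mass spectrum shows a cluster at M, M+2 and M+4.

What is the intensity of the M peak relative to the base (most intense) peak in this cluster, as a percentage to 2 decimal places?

(0.374 + 0.626)^2 gives M 0.1399, M+2 0.4682, M+4 0.3919; the largest is M+2.
P(M+2) = C(2,1) × 0.374^1 × 0.626^1 = 2 × 0.3740 × 0.6260 = 0.468248 (base)
P(M) = C(2,0) × 0.374^2 × 0.626^0 = 1 × 0.139876 × 1.0000 = 0.139876
Relative intensity = 0.139876 / 0.468248 × 100 = 29.87

29.87%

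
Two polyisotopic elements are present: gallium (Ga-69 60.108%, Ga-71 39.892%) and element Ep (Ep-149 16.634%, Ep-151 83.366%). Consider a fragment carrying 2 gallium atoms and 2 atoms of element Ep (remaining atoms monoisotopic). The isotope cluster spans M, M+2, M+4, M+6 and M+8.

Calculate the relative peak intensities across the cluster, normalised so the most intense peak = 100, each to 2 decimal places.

2.57 : 29.21 : 100.00 : 97.15 : 28.47

Gallium pattern (n=2): 0.36129717 : 0.47956567 : 0.15913717
Element Ep pattern (n=2): 0.027669 : 0.27734201 : 0.694989
Convolve the two distributions (both contribute in 2-u steps):
  M: 0.36129717×0.027669 = 0.009997
  M+2: 0.36129717×0.27734201 + 0.47956567×0.027669 = 0.113472
  M+4: 0.36129717×0.694989 + 0.47956567×0.27734201 + 0.15913717×0.027669 = 0.388504
  M+6: 0.47956567×0.694989 + 0.15913717×0.27734201 = 0.377428
  M+8: 0.15913717×0.694989 = 0.110599
Scale to base peak (0.388504) = 100: 2.57 : 29.21 : 100.00 : 97.15 : 28.47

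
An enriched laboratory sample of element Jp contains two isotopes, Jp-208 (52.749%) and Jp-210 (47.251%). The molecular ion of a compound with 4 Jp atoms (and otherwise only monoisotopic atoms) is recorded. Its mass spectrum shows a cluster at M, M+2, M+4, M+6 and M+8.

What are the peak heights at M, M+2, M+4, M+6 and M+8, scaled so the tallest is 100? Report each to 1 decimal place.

20.8 : 74.4 : 100.0 : 59.7 : 13.4

Expanding (0.52749 + 0.47251)^4:
P(M) = 0.52749^4 = 0.077421
P(M+2) = 4 × 0.52749^3 × 0.47251^1 = 0.277405
P(M+4) = 6 × 0.52749^2 × 0.47251^2 = 0.372736
P(M+6) = 4 × 0.52749^1 × 0.47251^3 = 0.222591
P(M+8) = 0.47251^4 = 0.049848
The M+4 peak is largest (0.372736); scaling to 100 gives 20.8 : 74.4 : 100.0 : 59.7 : 13.4.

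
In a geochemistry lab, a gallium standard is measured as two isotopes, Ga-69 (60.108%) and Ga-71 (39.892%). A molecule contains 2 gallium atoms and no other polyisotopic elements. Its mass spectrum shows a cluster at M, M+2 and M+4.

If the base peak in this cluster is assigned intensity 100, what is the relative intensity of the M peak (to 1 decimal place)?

Term probabilities: M 0.3613, M+2 0.4796, M+4 0.1591. Base peak = M+2.
P(M+2) = C(2,1) × 0.60108^1 × 0.39892^1 = 2 × 0.60108 × 0.39892 = 0.479566 (base)
P(M) = C(2,0) × 0.60108^2 × 0.39892^0 = 1 × 0.36129717 × 1.0000 = 0.361297
Relative intensity = 0.361297 / 0.479566 × 100 = 75.3

75.3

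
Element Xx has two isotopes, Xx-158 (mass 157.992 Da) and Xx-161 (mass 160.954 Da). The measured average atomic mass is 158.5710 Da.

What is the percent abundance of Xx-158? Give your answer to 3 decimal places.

Let x be the fractional abundance of Xx-158; then Xx-161 has abundance 1 − x.
157.992·x + 160.954·(1 − x) = 158.5710
(157.992 − 160.954)·x = 158.5710 − 160.954
x = -2.3830 / -2.962 = 0.80452 → 80.452% Xx-158, 19.548% Xx-161.

80.452%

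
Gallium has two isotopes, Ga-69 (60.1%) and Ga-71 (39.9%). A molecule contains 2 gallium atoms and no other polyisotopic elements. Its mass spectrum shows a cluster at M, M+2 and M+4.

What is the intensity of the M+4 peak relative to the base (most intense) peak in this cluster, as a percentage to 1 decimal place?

Term probabilities: M 0.3612, M+2 0.4796, M+4 0.1592. Base peak = M+2.
P(M+2) = C(2,1) × 0.601^1 × 0.399^1 = 2 × 0.6010 × 0.3990 = 0.479598 (base)
P(M+4) = C(2,2) × 0.601^0 × 0.399^2 = 1 × 1.0000 × 0.159201 = 0.159201
Relative intensity = 0.159201 / 0.479598 × 100 = 33.2

33.2%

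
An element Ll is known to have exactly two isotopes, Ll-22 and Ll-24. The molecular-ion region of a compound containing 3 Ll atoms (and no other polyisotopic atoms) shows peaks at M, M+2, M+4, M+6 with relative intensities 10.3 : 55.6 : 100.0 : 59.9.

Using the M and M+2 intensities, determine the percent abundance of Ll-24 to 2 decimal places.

64.28%

Let p = fractional abundance of Ll-22. I(M+2)/I(M) = [C(3,1)·p^2·(1−p)] / p^3 = 3·(1−p)/p = 55.6/10.3 = 5.3981
(1−p)/p = 5.3981/3 = 1.7994  ⇒  p = 1/(1 + 1.7994) = 0.3572
Ll-22: 35.72%, Ll-24: 64.28%.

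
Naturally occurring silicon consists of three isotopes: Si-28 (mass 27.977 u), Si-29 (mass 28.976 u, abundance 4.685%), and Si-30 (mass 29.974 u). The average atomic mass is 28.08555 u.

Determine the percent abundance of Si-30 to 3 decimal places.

3.092%

The remaining 95.315% is split between Si-28 (fraction x) and Si-30 (fraction 0.95315 − x).
Substituting: 27.977x + 29.974(0.95315 − x) = 26.7280244
(27.977 − 29.974)x = -1.8416937  ⇒  x = 0.92223, y = 0.03092
Si-28: 92.223%, Si-30: 3.092%.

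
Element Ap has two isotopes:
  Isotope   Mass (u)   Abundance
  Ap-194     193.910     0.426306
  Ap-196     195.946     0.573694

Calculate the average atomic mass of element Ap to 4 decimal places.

The abundance-weighted mean is 0.426306 × 193.910 + 0.573694 × 195.946
= 82.66500 + 112.41304 = 195.07804 u

195.0780 u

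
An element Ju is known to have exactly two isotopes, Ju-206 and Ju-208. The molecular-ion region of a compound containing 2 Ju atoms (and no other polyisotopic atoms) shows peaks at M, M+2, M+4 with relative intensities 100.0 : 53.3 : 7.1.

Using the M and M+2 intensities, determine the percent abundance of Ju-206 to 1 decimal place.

Let p = fractional abundance of Ju-206. I(M+2)/I(M) = [C(2,1)·p^1·(1−p)] / p^2 = 2·(1−p)/p = 53.3/100.0 = 0.5330
(1−p)/p = 0.5330/2 = 0.2665  ⇒  p = 1/(1 + 0.2665) = 0.7896
Ju-206: 79.0%, Ju-208: 21.0%.

79.0%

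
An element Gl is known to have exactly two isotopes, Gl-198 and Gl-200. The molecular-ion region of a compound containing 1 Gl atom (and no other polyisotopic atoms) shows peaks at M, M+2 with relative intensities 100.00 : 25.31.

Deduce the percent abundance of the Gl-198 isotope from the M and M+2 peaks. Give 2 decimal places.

79.80%

Let p = fractional abundance of Gl-198. I(M+2)/I(M) = [C(1,1)·p^0·(1−p)] / p^1 = 1·(1−p)/p = 25.31/100.00 = 0.2531
(1−p)/p = 0.2531/1 = 0.2531  ⇒  p = 1/(1 + 0.2531) = 0.7980
Gl-198: 79.80%, Gl-200: 20.20%.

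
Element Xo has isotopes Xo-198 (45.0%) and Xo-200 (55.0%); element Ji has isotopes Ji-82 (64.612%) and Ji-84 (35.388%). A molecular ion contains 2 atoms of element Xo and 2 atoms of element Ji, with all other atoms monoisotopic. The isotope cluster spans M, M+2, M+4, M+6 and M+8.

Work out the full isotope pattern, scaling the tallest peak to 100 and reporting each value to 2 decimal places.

22.36 : 79.17 : 100.00 : 52.99 : 10.02

Element Xo pattern (n=2): 0.2025 : 0.4950 : 0.3025
Element Ji pattern (n=2): 0.41747105 : 0.45729789 : 0.12523105
Convolve the two distributions (both contribute in 2-u steps):
  M: 0.2025×0.41747105 = 0.084538
  M+2: 0.2025×0.45729789 + 0.4950×0.41747105 = 0.299251
  M+4: 0.2025×0.12523105 + 0.4950×0.45729789 + 0.3025×0.41747105 = 0.378007
  M+6: 0.4950×0.12523105 + 0.3025×0.45729789 = 0.200322
  M+8: 0.3025×0.12523105 = 0.037882
Scale to base peak (0.378007) = 100: 22.36 : 79.17 : 100.00 : 52.99 : 10.02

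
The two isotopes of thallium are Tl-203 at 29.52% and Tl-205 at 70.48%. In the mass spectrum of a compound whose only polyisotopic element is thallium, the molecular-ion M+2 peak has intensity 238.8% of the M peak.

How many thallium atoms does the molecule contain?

For n independent Tl atoms, I(M+2)/I(M) = n · (abundance Tl-205) / (abundance Tl-203) = n · 0.7048/0.2952.
n = 2.388 × 0.2952/0.7048 = 1.00 ≈ 1

1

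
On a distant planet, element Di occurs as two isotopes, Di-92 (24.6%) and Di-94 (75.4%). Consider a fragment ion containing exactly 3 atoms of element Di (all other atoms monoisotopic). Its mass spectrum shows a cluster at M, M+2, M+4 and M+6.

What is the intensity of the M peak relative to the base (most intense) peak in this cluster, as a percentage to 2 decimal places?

Binomial terms of (0.246 + 0.754)^3: M 0.0149, M+2 0.1369, M+4 0.4196, M+6 0.4287 → M+6 is the base peak.
P(M+6) = C(3,3) × 0.246^0 × 0.754^3 = 1 × 1.0000 × 0.42866106 = 0.428661 (base)
P(M) = C(3,0) × 0.246^3 × 0.754^0 = 1 × 0.01488694 × 1.0000 = 0.014887
Relative intensity = 0.014887 / 0.428661 × 100 = 3.47

3.47%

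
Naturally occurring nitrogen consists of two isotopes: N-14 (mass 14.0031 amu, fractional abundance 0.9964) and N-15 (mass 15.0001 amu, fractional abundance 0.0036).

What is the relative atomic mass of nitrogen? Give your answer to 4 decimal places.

The abundance-weighted mean is 0.9964 × 14.0031 + 0.0036 × 15.0001
= 13.95269 + 0.05400 = 14.00669 amu

14.0067 amu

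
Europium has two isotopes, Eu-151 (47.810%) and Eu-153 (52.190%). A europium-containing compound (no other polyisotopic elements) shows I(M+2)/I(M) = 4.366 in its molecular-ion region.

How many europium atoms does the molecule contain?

With n Eu atoms, P(M+2)/P(M) = C(n,1)·p^(n−1)q / p^n = n·q/p = n · 0.52190/0.47810.
n = 4.366 × 0.47810/0.52190 = 4.00 ≈ 4

4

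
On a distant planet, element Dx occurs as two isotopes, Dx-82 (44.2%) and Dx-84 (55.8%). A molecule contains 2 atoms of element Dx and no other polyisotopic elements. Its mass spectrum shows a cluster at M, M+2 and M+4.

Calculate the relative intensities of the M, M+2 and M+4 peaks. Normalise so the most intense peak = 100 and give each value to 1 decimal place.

39.6 : 100.0 : 63.1

Each Dx atom is independently Dx-82 (p = 0.442) or Dx-84 (q = 0.558); the cluster is the binomial expansion (p + q)^2.
P(M) = 0.442^2 = 0.195364
P(M+2) = 2 × 0.442^1 × 0.558^1 = 0.493272
P(M+4) = 0.558^2 = 0.311364
The M+2 peak is largest (0.493272); scaling to 100 gives 39.6 : 100.0 : 63.1.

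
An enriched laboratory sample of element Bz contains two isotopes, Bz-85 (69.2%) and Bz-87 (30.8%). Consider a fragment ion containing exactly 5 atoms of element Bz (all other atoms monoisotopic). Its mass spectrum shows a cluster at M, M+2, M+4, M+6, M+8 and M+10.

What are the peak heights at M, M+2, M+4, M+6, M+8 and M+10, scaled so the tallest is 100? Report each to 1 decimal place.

Expanding (0.692 + 0.308)^5:
P(M) = 0.692^5 = 0.158683
P(M+2) = 5 × 0.692^4 × 0.308^1 = 0.353139
P(M+4) = 10 × 0.692^3 × 0.308^2 = 0.314355
P(M+6) = 10 × 0.692^2 × 0.308^3 = 0.139915
P(M+8) = 5 × 0.692^1 × 0.308^4 = 0.031137
P(M+10) = 0.308^5 = 0.002772
The M+2 peak is largest (0.353139); scaling to 100 gives 44.9 : 100.0 : 89.0 : 39.6 : 8.8 : 0.8.

44.9 : 100.0 : 89.0 : 39.6 : 8.8 : 0.8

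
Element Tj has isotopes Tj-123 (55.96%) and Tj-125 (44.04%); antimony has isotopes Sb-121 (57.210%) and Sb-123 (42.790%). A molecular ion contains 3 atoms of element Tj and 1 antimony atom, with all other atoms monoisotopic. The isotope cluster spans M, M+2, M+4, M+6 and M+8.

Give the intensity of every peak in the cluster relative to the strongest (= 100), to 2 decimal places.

27.59 : 85.79 : 100.00 : 51.80 : 10.06

Element Tj pattern (n=3): 0.17523995 : 0.41373663 : 0.32560689 : 0.08541653
Antimony pattern (n=1): 0.5721 : 0.4279
Convolve the two distributions (both contribute in 2-u steps):
  M: 0.17523995×0.5721 = 0.100255
  M+2: 0.17523995×0.4279 + 0.41373663×0.5721 = 0.311684
  M+4: 0.41373663×0.4279 + 0.32560689×0.5721 = 0.363318
  M+6: 0.32560689×0.4279 + 0.08541653×0.5721 = 0.188194
  M+8: 0.08541653×0.4279 = 0.036550
Scale to base peak (0.363318) = 100: 27.59 : 85.79 : 100.00 : 51.80 : 10.06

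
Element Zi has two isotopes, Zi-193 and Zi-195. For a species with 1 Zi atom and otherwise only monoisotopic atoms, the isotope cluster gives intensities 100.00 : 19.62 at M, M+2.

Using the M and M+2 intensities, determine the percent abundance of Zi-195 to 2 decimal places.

Write p for the Zi-193 fraction. I(M+2)/I(M) = [C(1,1)·p^0·(1−p)] / p^1 = 1·(1−p)/p = 19.62/100.00 = 0.1962
(1−p)/p = 0.1962/1 = 0.1962  ⇒  p = 1/(1 + 0.1962) = 0.8360
Zi-193: 83.60%, Zi-195: 16.40%.

16.40%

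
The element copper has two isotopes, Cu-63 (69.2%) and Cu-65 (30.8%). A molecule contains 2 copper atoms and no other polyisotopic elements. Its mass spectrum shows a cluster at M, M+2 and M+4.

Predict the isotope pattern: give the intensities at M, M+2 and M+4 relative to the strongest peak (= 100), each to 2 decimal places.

100.00 : 89.02 : 19.81

The 2 Cu atoms are independent, so intensities follow the terms of (0.692 + 0.308)^2.
P(M) = 0.692^2 = 0.478864
P(M+2) = 2 × 0.692^1 × 0.308^1 = 0.426272
P(M+4) = 0.308^2 = 0.094864
The M peak is largest (0.478864); scaling to 100 gives 100.00 : 89.02 : 19.81.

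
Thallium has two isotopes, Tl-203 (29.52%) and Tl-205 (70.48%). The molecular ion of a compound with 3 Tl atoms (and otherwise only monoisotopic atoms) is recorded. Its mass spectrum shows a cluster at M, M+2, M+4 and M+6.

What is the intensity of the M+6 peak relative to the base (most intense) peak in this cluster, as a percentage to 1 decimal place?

79.6%

Term probabilities: M 0.0257, M+2 0.1843, M+4 0.4399, M+6 0.3501. Base peak = M+4.
P(M+4) = C(3,2) × 0.2952^1 × 0.7048^2 = 3 × 0.2952 × 0.49674304 = 0.439916 (base)
P(M+6) = C(3,3) × 0.2952^0 × 0.7048^3 = 1 × 1.0000 × 0.35010449 = 0.350104
Relative intensity = 0.350104 / 0.439916 × 100 = 79.6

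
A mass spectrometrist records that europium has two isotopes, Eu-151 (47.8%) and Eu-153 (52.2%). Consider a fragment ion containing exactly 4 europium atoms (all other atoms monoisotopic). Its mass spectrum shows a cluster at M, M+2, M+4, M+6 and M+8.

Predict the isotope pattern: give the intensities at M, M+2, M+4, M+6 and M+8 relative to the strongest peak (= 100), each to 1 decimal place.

The 4 Eu atoms are independent, so intensities follow the terms of (0.478 + 0.522)^4.
P(M) = 0.478^4 = 0.052205
P(M+2) = 4 × 0.478^3 × 0.522^1 = 0.228042
P(M+4) = 6 × 0.478^2 × 0.522^2 = 0.373549
P(M+6) = 4 × 0.478^1 × 0.522^3 = 0.271956
P(M+8) = 0.522^4 = 0.074248
The M+4 peak is largest (0.373549); scaling to 100 gives 14.0 : 61.0 : 100.0 : 72.8 : 19.9.

14.0 : 61.0 : 100.0 : 72.8 : 19.9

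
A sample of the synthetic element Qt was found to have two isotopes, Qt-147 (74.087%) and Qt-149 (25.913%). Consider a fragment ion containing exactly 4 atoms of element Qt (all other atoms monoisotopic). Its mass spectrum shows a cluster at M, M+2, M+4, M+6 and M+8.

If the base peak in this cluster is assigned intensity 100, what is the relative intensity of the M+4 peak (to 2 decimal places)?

(0.74087 + 0.25913)^4 gives M 0.3013, M+2 0.4215, M+4 0.2211, M+6 0.0516, M+8 0.0045; the largest is M+2.
P(M+2) = C(4,1) × 0.74087^3 × 0.25913^1 = 4 × 0.40665492 × 0.25913 = 0.421506 (base)
P(M+4) = C(4,2) × 0.74087^2 × 0.25913^2 = 6 × 0.54888836 × 0.06714836 = 0.221142
Relative intensity = 0.221142 / 0.421506 × 100 = 52.46

52.46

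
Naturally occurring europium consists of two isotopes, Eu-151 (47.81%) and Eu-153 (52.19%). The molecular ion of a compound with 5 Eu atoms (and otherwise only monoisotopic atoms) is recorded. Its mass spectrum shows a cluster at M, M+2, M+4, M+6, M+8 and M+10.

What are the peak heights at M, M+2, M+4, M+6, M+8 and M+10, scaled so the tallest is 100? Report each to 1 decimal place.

Expanding (0.4781 + 0.5219)^5:
P(M) = 0.4781^5 = 0.024980
P(M+2) = 5 × 0.4781^4 × 0.5219^1 = 0.136343
P(M+4) = 10 × 0.4781^3 × 0.5219^2 = 0.297667
P(M+6) = 10 × 0.4781^2 × 0.5219^3 = 0.324937
P(M+8) = 5 × 0.4781^1 × 0.5219^4 = 0.177353
P(M+10) = 0.5219^5 = 0.038720
The M+6 peak is largest (0.324937); scaling to 100 gives 7.7 : 42.0 : 91.6 : 100.0 : 54.6 : 11.9.

7.7 : 42.0 : 91.6 : 100.0 : 54.6 : 11.9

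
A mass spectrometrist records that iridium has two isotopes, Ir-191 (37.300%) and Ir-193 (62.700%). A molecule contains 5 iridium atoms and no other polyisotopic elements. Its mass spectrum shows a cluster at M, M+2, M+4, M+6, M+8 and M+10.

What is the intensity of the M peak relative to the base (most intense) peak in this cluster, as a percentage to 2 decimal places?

Term probabilities: M 0.0072, M+2 0.0607, M+4 0.2040, M+6 0.3429, M+8 0.2882, M+10 0.0969. Base peak = M+6.
P(M+6) = C(5,3) × 0.37300^2 × 0.62700^3 = 10 × 0.139129 × 0.24649188 = 0.342942 (base)
P(M) = C(5,0) × 0.37300^5 × 0.62700^0 = 1 × 0.00722012 × 1.0000 = 0.007220
Relative intensity = 0.007220 / 0.342942 × 100 = 2.11

2.11%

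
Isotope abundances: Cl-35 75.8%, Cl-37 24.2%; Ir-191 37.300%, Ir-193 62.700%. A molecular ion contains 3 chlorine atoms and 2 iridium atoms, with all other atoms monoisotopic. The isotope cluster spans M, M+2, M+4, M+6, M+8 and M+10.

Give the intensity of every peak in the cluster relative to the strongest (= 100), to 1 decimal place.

Chlorine pattern (n=3): 0.43551951 : 0.41713346 : 0.13317454 : 0.01417249
Iridium pattern (n=2): 0.139129 : 0.467742 : 0.393129
Convolve the two distributions (both contribute in 2-u steps):
  M: 0.43551951×0.139129 = 0.060593
  M+2: 0.43551951×0.467742 + 0.41713346×0.139129 = 0.261746
  M+4: 0.43551951×0.393129 + 0.41713346×0.467742 + 0.13317454×0.139129 = 0.384855
  M+6: 0.41713346×0.393129 + 0.13317454×0.467742 + 0.01417249×0.139129 = 0.228250
  M+8: 0.13317454×0.393129 + 0.01417249×0.467742 = 0.058984
  M+10: 0.01417249×0.393129 = 0.005572
Scale to base peak (0.384855) = 100: 15.7 : 68.0 : 100.0 : 59.3 : 15.3 : 1.4

15.7 : 68.0 : 100.0 : 59.3 : 15.3 : 1.4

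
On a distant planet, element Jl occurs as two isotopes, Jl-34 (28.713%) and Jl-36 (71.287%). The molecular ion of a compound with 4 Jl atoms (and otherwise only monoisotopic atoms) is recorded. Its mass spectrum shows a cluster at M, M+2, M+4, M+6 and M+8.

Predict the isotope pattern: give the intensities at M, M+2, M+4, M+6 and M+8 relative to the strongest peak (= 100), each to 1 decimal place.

Expanding (0.28713 + 0.71287)^4:
P(M) = 0.28713^4 = 0.006797
P(M+2) = 4 × 0.28713^3 × 0.71287^1 = 0.067500
P(M+4) = 6 × 0.28713^2 × 0.71287^2 = 0.251379
P(M+6) = 4 × 0.28713^1 × 0.71287^3 = 0.416073
P(M+8) = 0.71287^4 = 0.258251
The M+6 peak is largest (0.416073); scaling to 100 gives 1.6 : 16.2 : 60.4 : 100.0 : 62.1.

1.6 : 16.2 : 60.4 : 100.0 : 62.1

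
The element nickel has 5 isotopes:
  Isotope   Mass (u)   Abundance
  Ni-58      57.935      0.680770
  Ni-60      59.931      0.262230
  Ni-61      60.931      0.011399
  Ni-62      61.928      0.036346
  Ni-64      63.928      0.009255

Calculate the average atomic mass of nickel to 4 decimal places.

Ar = Σ fᵢ·mᵢ = 0.680770 × 57.935 + 0.262230 × 59.931 + 0.011399 × 60.931 + 0.036346 × 61.928 + 0.009255 × 63.928
= 39.44041 + 15.71571 + 0.69455 + 2.25084 + 0.59165 = 58.69316 u

58.6932 u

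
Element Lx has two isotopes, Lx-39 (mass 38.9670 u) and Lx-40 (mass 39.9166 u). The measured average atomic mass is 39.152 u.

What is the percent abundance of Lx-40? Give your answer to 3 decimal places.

19.482%

With x = fraction of Lx-39 (so Lx-40 is 1 − x):
38.9670·x + 39.9166·(1 − x) = 39.152
(38.9670 − 39.9166)·x = 39.152 − 39.9166
x = -0.7646 / -0.9496 = 0.80518 → 80.518% Lx-39, 19.482% Lx-40.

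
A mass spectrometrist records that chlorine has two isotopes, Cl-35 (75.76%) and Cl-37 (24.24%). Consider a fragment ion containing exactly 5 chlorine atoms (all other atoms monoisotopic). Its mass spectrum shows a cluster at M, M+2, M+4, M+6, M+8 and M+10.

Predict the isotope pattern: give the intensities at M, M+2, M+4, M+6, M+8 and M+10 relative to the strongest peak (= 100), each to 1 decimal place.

62.5 : 100.0 : 64.0 : 20.5 : 3.3 : 0.2

Each Cl atom is independently Cl-35 (p = 0.7576) or Cl-37 (q = 0.2424); the cluster is the binomial expansion (p + q)^5.
P(M) = 0.7576^5 = 0.249574
P(M+2) = 5 × 0.7576^4 × 0.2424^1 = 0.399266
P(M+4) = 10 × 0.7576^3 × 0.2424^2 = 0.255497
P(M+6) = 10 × 0.7576^2 × 0.2424^3 = 0.081748
P(M+8) = 5 × 0.7576^1 × 0.2424^4 = 0.013078
P(M+10) = 0.2424^5 = 0.000837
The M+2 peak is largest (0.399266); scaling to 100 gives 62.5 : 100.0 : 64.0 : 20.5 : 3.3 : 0.2.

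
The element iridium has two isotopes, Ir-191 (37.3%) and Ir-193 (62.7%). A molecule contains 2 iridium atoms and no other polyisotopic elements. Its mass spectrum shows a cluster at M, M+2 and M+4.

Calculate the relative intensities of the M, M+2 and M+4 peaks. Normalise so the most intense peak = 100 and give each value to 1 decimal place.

29.7 : 100.0 : 84.0

The 2 Ir atoms are independent, so intensities follow the terms of (0.373 + 0.627)^2.
P(M) = 0.373^2 = 0.139129
P(M+2) = 2 × 0.373^1 × 0.627^1 = 0.467742
P(M+4) = 0.627^2 = 0.393129
The M+2 peak is largest (0.467742); scaling to 100 gives 29.7 : 100.0 : 84.0.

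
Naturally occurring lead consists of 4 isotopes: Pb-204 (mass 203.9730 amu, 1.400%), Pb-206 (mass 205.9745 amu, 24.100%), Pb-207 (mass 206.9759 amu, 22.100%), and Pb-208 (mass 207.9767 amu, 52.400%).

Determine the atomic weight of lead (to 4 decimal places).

207.2169 amu

Ar = Σ fᵢ·mᵢ = 0.01400 × 203.9730 + 0.24100 × 205.9745 + 0.22100 × 206.9759 + 0.52400 × 207.9767
= 2.85562 + 49.63985 + 45.74167 + 108.97979 = 207.21693 amu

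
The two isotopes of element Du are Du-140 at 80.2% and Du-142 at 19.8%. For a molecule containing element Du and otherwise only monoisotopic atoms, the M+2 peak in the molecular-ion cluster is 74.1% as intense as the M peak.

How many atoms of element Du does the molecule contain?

3

For n independent Du atoms, I(M+2)/I(M) = n · (abundance Du-142) / (abundance Du-140) = n · 0.198/0.802.
n = 0.741 × 0.802/0.198 = 3.00 ≈ 3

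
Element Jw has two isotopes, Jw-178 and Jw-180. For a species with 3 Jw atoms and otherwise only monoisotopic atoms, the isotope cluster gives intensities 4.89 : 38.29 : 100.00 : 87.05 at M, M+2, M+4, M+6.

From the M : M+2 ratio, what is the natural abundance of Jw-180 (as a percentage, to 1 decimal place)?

72.3%

Let p = fractional abundance of Jw-178. I(M+2)/I(M) = [C(3,1)·p^2·(1−p)] / p^3 = 3·(1−p)/p = 38.29/4.89 = 7.8303
(1−p)/p = 7.8303/3 = 2.6101  ⇒  p = 1/(1 + 2.6101) = 0.2770
Jw-178: 27.7%, Jw-180: 72.3%.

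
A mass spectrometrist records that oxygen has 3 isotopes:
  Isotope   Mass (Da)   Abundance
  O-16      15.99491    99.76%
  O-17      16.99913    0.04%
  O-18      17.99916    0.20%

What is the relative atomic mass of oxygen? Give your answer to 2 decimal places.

16.00 Da

Ar = Σ fᵢ·mᵢ = 0.9976 × 15.99491 + 0.0004 × 16.99913 + 0.0020 × 17.99916
= 15.956522 + 0.006800 + 0.035998 = 15.999320 Da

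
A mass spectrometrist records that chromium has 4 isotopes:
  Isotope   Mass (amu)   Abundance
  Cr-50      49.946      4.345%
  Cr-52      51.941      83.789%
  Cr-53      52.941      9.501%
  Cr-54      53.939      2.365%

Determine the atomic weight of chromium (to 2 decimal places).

Weight each isotope mass by its fractional abundance: 0.04345 × 49.946 + 0.83789 × 51.941 + 0.09501 × 52.941 + 0.02365 × 53.939
= 2.1702 + 43.5208 + 5.0299 + 1.2757 = 51.9966 amu

52.00 amu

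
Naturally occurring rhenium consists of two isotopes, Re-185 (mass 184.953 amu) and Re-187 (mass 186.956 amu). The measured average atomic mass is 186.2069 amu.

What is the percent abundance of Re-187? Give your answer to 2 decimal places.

With x = fraction of Re-185 (so Re-187 is 1 − x):
184.953·x + 186.956·(1 − x) = 186.2069
(184.953 − 186.956)·x = 186.2069 − 186.956
x = -0.7491 / -2.003 = 0.37399 → 37.40% Re-185, 62.60% Re-187.

62.60%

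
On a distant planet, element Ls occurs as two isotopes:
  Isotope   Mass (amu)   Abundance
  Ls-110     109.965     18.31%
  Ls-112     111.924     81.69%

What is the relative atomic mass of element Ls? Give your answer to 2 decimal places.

Weight each isotope mass by its fractional abundance: 0.1831 × 109.965 + 0.8169 × 111.924
= 20.1346 + 91.4307 = 111.5653 amu

111.57 amu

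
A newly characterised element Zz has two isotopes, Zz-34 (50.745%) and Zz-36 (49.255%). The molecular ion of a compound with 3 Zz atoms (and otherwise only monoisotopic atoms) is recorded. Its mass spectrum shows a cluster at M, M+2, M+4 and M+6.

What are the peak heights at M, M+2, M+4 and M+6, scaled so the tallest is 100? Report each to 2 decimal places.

Expanding (0.50745 + 0.49255)^3:
P(M) = 0.50745^3 = 0.130671
P(M+2) = 3 × 0.50745^2 × 0.49255^1 = 0.380503
P(M+4) = 3 × 0.50745^1 × 0.49255^2 = 0.369330
P(M+6) = 0.49255^3 = 0.119495
The M+2 peak is largest (0.380503); scaling to 100 gives 34.34 : 100.00 : 97.06 : 31.40.

34.34 : 100.00 : 97.06 : 31.40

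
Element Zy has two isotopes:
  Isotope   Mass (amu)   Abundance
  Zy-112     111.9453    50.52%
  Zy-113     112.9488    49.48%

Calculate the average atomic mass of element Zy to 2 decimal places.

112.44 amu

Average mass = Σ (abundance × isotope mass) = 0.5052 × 111.9453 + 0.4948 × 112.9488
= 56.55477 + 55.88707 = 112.44184 amu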